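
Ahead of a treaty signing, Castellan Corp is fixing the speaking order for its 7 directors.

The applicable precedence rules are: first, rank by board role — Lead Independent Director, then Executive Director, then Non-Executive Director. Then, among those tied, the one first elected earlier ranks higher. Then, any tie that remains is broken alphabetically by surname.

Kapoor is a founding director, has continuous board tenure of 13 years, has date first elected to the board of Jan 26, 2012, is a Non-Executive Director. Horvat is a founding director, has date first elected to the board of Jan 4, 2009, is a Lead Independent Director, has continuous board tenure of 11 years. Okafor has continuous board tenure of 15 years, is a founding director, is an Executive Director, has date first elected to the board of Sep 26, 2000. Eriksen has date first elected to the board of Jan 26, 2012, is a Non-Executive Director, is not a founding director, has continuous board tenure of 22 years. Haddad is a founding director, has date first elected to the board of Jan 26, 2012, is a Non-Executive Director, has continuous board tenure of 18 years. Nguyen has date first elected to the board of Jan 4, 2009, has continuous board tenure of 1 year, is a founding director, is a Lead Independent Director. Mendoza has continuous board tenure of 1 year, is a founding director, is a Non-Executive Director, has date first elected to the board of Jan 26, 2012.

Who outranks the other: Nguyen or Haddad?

By board role: Horvat and Nguyen (Lead Independent Director); then Okafor (Executive Director); then Eriksen, Haddad, Kapoor and Mendoza (Non-Executive Director).
Horvat and Nguyen both have date first elected to the board Jan 4, 2009, so the next rule applies.
Among Horvat and Nguyen, alphabetically by surname: Horvat before Nguyen.
Eriksen, Haddad, Kapoor and Mendoza all have date first elected to the board Jan 26, 2012, so the next rule applies.
Among Eriksen, Haddad, Kapoor and Mendoza, alphabetically by surname: Eriksen before Haddad before Kapoor before Mendoza.
So Nguyen takes precedence.

Nguyen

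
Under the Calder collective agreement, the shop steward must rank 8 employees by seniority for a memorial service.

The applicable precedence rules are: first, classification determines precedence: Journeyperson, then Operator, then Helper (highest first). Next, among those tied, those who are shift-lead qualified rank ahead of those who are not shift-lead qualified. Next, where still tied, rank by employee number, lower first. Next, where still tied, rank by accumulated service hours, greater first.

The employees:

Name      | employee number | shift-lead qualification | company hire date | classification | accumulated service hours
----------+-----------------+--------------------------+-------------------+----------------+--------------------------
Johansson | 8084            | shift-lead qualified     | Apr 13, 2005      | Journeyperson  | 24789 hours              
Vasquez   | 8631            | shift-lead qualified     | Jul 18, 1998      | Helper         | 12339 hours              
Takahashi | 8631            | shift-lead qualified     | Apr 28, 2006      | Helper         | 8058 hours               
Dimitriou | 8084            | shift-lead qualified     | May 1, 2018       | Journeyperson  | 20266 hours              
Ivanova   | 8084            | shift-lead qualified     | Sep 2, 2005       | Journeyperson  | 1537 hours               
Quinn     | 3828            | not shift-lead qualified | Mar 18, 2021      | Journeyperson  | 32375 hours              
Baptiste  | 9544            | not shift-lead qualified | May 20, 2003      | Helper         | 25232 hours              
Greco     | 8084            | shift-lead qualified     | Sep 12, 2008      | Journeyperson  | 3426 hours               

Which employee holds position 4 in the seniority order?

By classification: Johansson, Dimitriou, Greco, Ivanova and Quinn (Journeyperson); then Vasquez, Takahashi and Baptiste (Helper).
Among Johansson, Dimitriou, Greco, Ivanova and Quinn, shift-lead qualified before not shift-lead qualified: Johansson, Dimitriou, Greco and Ivanova (shift-lead qualified) before Quinn (not shift-lead qualified).
Johansson, Dimitriou, Greco and Ivanova all have employee number 8084, so the next rule applies.
Among Johansson, Dimitriou, Greco and Ivanova, by accumulated service hours (higher first): Johansson (24789 hours) before Dimitriou (20266 hours) before Greco (3426 hours) before Ivanova (1537 hours).
Among Vasquez, Takahashi and Baptiste, shift-lead qualified before not shift-lead qualified: Vasquez and Takahashi (shift-lead qualified) before Baptiste (not shift-lead qualified).
Vasquez and Takahashi both have employee number 8631, so the next rule applies.
Among Vasquez and Takahashi, by accumulated service hours (higher first): Vasquez (12339 hours) before Takahashi (8058 hours).
Order: Johansson, Dimitriou, Greco, Ivanova, Quinn, Vasquez, Takahashi, Baptiste.

Ivanova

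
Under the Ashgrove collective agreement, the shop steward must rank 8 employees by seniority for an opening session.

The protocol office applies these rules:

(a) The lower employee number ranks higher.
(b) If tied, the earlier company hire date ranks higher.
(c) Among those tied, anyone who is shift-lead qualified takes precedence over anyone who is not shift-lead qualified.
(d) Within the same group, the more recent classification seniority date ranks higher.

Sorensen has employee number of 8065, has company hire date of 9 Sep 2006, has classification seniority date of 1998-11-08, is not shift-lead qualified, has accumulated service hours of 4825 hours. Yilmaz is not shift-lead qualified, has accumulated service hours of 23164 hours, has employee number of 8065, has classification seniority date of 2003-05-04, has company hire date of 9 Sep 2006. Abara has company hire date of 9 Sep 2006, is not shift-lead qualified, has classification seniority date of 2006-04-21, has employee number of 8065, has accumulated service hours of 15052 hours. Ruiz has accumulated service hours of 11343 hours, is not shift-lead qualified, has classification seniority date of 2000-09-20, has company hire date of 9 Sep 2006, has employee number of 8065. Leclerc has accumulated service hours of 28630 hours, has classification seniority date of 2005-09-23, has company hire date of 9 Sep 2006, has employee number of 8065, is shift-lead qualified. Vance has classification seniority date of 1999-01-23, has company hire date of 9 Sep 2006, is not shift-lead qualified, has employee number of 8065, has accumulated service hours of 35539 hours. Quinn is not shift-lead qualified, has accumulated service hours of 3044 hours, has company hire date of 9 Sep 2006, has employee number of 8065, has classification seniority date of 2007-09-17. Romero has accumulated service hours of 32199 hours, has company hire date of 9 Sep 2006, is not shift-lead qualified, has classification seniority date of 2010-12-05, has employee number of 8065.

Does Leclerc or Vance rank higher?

Leclerc

By employee number (lower first): Leclerc, Romero, Quinn, Abara, Yilmaz, Ruiz, Vance and Sorensen (each 8065).
Leclerc, Romero, Quinn, Abara, Yilmaz, Ruiz, Vance and Sorensen all have company hire date 9 Sep 2006, so the next rule applies.
Among Leclerc, Romero, Quinn, Abara, Yilmaz, Ruiz, Vance and Sorensen, shift-lead qualified before not shift-lead qualified: Leclerc (shift-lead qualified) before Romero, Quinn, Abara, Yilmaz, Ruiz, Vance and Sorensen (not shift-lead qualified).
Among Romero, Quinn, Abara, Yilmaz, Ruiz, Vance and Sorensen, by classification seniority date (later first): Romero (2010-12-05) before Quinn (2007-09-17) before Abara (2006-04-21) before Yilmaz (2003-05-04) before Ruiz (2000-09-20) before Vance (1999-01-23) before Sorensen (1998-11-08).
So Leclerc takes precedence.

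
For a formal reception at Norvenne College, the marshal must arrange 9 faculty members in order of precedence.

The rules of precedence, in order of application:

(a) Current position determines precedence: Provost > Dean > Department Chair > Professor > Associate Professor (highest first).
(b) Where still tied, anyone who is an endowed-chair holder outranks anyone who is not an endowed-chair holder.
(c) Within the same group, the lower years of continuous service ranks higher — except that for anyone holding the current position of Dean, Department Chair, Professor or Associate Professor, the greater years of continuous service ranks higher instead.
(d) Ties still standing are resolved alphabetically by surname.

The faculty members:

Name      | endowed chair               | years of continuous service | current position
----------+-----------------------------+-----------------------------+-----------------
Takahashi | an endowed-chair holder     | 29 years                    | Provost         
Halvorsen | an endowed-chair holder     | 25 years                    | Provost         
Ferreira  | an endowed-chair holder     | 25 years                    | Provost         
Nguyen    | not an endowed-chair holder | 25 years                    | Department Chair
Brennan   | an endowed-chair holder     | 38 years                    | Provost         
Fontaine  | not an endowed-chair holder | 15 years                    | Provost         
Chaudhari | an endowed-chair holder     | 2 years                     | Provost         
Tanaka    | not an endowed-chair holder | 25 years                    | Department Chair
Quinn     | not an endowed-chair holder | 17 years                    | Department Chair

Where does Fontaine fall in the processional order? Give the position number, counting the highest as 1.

By current position: Chaudhari, Ferreira, Halvorsen, Takahashi, Brennan and Fontaine (Provost); then Nguyen, Tanaka and Quinn (Department Chair).
Among Chaudhari, Ferreira, Halvorsen, Takahashi, Brennan and Fontaine, an endowed-chair holder before not an endowed-chair holder: Chaudhari, Ferreira, Halvorsen, Takahashi and Brennan (an endowed-chair holder) before Fontaine (not an endowed-chair holder).
Among Chaudhari, Ferreira, Halvorsen, Takahashi and Brennan, by years of continuous service (lower first): Chaudhari (2 years) before Ferreira and Halvorsen (25 years) before Takahashi (29 years) before Brennan (38 years).
Among Ferreira and Halvorsen, alphabetically by surname: Ferreira before Halvorsen.
Nguyen, Tanaka and Quinn are each not an endowed-chair holder, so the next rule applies.
Among Nguyen, Tanaka and Quinn, by years of continuous service (higher first) (reversed rule for this group): Nguyen and Tanaka (25 years) before Quinn (17 years).
Among Nguyen and Tanaka, alphabetically by surname: Nguyen before Tanaka.
Order: Chaudhari, Ferreira, Halvorsen, Takahashi, Brennan, Fontaine, Nguyen, Tanaka, Quinn. So position 6.

6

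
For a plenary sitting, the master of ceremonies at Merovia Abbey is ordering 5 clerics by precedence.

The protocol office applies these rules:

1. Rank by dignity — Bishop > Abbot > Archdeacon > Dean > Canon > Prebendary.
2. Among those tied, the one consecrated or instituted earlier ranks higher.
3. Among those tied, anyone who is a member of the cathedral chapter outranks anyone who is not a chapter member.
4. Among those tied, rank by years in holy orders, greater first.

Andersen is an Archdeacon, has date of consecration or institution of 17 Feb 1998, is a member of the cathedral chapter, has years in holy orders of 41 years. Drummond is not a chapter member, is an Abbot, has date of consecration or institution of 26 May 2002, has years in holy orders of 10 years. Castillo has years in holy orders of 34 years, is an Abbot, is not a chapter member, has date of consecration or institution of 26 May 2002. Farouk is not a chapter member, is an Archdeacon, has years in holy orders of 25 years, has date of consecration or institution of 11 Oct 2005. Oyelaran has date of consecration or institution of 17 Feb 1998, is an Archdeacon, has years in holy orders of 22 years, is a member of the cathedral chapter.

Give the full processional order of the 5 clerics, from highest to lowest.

Castillo, Drummond, Andersen, Oyelaran, Farouk

By dignity: Castillo and Drummond (Abbot); then Andersen, Oyelaran and Farouk (Archdeacon).
Castillo and Drummond both have date of consecration or institution 26 May 2002, so the next rule applies.
Castillo and Drummond are each not a chapter member, so the next rule applies.
Among Castillo and Drummond, by years in holy orders (higher first): Castillo (34 years) before Drummond (10 years).
Among Andersen, Oyelaran and Farouk, by date of consecration or institution (earlier first): Andersen and Oyelaran (17 Feb 1998) before Farouk (11 Oct 2005).
Andersen and Oyelaran are each a member of the cathedral chapter, so the next rule applies.
Among Andersen and Oyelaran, by years in holy orders (higher first): Andersen (41 years) before Oyelaran (22 years).
Full order: Castillo, Drummond, Andersen, Oyelaran, Farouk.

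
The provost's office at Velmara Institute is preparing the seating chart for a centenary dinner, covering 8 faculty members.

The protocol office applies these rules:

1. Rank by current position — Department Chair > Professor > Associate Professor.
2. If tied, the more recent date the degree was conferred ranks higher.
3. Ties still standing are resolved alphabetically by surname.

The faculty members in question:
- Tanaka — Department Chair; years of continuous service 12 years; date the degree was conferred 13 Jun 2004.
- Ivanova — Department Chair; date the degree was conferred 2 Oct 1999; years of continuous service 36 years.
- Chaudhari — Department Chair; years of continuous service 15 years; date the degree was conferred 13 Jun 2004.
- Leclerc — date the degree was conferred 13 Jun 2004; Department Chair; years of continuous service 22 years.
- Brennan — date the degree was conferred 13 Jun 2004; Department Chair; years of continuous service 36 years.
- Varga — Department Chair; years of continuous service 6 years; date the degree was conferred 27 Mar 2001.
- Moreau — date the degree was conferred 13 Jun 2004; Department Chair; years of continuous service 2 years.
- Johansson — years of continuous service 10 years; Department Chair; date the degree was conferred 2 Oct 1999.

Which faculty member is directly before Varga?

Tanaka

By current position: Brennan, Chaudhari, Leclerc, Moreau, Tanaka, Varga, Ivanova and Johansson (Department Chair).
Among Brennan, Chaudhari, Leclerc, Moreau, Tanaka, Varga, Ivanova and Johansson, by date the degree was conferred (later first): Brennan, Chaudhari, Leclerc, Moreau and Tanaka (13 Jun 2004) before Varga (27 Mar 2001) before Ivanova and Johansson (2 Oct 1999).
Among Brennan, Chaudhari, Leclerc, Moreau and Tanaka, alphabetically by surname: Brennan before Chaudhari before Leclerc before Moreau before Tanaka.
Among Ivanova and Johansson, alphabetically by surname: Ivanova before Johansson.
Order: Brennan, Chaudhari, Leclerc, Moreau, Tanaka, Varga, Ivanova, Johansson.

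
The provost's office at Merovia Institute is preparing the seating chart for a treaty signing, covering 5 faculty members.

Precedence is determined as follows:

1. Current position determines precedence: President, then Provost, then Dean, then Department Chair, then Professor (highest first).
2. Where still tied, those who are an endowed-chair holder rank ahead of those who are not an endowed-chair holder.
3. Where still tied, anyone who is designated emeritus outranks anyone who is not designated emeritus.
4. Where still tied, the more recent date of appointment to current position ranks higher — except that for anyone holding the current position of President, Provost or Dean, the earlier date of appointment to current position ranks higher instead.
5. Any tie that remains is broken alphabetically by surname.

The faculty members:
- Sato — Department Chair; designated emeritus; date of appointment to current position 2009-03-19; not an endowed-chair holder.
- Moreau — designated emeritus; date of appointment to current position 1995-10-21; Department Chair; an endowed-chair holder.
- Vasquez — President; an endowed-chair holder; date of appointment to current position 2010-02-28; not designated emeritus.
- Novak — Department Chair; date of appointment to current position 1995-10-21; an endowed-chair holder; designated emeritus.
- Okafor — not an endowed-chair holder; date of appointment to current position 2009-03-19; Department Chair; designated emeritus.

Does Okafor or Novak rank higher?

Novak

By current position: Vasquez (President); then Moreau, Novak, Okafor and Sato (Department Chair).
Among Moreau, Novak, Okafor and Sato, an endowed-chair holder before not an endowed-chair holder: Moreau and Novak (an endowed-chair holder) before Okafor and Sato (not an endowed-chair holder).
Moreau and Novak are each designated emeritus, so the next rule applies.
Moreau and Novak both have date of appointment to current position 1995-10-21, so the next rule applies.
Among Moreau and Novak, alphabetically by surname: Moreau before Novak.
Okafor and Sato are each designated emeritus, so the next rule applies.
Okafor and Sato both have date of appointment to current position 2009-03-19, so the next rule applies.
Among Okafor and Sato, alphabetically by surname: Okafor before Sato.
So Novak takes precedence.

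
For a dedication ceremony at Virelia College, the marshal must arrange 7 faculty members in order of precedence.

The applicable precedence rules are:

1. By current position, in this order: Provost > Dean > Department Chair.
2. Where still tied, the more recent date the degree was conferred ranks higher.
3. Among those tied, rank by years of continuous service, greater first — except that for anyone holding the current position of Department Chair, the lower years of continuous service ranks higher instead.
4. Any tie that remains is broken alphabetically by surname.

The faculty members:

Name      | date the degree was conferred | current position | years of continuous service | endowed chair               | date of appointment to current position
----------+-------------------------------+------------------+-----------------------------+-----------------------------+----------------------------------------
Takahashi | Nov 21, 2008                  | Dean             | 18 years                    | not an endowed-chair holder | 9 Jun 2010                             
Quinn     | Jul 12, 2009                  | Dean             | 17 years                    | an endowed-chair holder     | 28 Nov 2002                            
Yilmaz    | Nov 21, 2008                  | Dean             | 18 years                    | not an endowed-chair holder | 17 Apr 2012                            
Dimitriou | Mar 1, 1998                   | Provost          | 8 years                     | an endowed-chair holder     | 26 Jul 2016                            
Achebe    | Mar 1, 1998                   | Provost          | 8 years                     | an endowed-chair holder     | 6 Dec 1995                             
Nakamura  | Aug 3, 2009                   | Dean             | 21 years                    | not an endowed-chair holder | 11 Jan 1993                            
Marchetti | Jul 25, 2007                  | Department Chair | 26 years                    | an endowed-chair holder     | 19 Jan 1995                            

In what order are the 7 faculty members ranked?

By current position: Achebe and Dimitriou (Provost); then Nakamura, Quinn, Takahashi and Yilmaz (Dean); then Marchetti (Department Chair).
Achebe and Dimitriou both have date the degree was conferred Mar 1, 1998, so the next rule applies.
Achebe and Dimitriou both have years of continuous service 8 years, so the next rule applies.
Among Achebe and Dimitriou, alphabetically by surname: Achebe before Dimitriou.
Among Nakamura, Quinn, Takahashi and Yilmaz, by date the degree was conferred (later first): Nakamura (Aug 3, 2009) before Quinn (Jul 12, 2009) before Takahashi and Yilmaz (Nov 21, 2008).
Takahashi and Yilmaz both have years of continuous service 18 years, so the next rule applies.
Among Takahashi and Yilmaz, alphabetically by surname: Takahashi before Yilmaz.
Full order: Achebe, Dimitriou, Nakamura, Quinn, Takahashi, Yilmaz, Marchetti.

Achebe, Dimitriou, Nakamura, Quinn, Takahashi, Yilmaz, Marchetti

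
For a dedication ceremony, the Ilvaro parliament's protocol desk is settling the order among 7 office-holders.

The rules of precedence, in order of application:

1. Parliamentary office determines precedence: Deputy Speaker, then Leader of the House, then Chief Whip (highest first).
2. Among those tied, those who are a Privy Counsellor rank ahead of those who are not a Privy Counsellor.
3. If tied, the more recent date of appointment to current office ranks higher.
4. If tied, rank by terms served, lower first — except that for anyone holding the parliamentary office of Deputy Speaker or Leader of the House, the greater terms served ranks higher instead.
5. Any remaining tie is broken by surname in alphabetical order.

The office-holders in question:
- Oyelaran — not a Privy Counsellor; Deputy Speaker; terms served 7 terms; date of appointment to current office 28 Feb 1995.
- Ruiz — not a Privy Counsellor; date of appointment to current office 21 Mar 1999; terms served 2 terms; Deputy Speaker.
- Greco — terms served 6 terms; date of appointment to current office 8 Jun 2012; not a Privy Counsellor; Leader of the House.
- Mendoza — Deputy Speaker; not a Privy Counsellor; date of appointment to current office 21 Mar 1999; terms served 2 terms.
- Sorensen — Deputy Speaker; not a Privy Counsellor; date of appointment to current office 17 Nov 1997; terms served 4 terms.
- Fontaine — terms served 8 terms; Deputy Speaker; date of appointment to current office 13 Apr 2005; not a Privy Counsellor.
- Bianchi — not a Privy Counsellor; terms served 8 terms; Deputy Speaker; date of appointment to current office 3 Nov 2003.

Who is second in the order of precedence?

By parliamentary office: Fontaine, Bianchi, Mendoza, Ruiz, Sorensen and Oyelaran (Deputy Speaker); then Greco (Leader of the House).
Fontaine, Bianchi, Mendoza, Ruiz, Sorensen and Oyelaran are each not a Privy Counsellor, so the next rule applies.
Among Fontaine, Bianchi, Mendoza, Ruiz, Sorensen and Oyelaran, by date of appointment to current office (later first): Fontaine (13 Apr 2005) before Bianchi (3 Nov 2003) before Mendoza and Ruiz (21 Mar 1999) before Sorensen (17 Nov 1997) before Oyelaran (28 Feb 1995).
Mendoza and Ruiz both have terms served 2 terms, so the next rule applies.
Among Mendoza and Ruiz, alphabetically by surname: Mendoza before Ruiz.
Order: Fontaine, Bianchi, Mendoza, Ruiz, Sorensen, Oyelaran, Greco.

Bianchi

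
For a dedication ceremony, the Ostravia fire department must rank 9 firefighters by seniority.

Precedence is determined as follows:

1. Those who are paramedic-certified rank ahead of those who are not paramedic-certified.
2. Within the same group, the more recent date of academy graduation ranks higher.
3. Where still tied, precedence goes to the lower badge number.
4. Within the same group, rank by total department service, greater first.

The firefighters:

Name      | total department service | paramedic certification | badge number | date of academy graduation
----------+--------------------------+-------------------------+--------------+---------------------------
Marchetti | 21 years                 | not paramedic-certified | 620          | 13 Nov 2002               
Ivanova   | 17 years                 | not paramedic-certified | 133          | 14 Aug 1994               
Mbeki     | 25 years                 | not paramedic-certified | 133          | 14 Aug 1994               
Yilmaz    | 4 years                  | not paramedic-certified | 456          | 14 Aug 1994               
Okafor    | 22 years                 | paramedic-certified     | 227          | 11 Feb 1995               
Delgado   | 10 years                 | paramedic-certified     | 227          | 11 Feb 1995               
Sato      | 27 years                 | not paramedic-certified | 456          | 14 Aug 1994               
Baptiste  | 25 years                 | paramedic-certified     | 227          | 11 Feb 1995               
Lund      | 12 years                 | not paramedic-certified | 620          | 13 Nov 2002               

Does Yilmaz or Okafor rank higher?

By the first rule: Baptiste, Okafor and Delgado (each paramedic-certified); then Marchetti, Lund, Mbeki, Ivanova, Sato and Yilmaz (each not paramedic-certified).
Baptiste, Okafor and Delgado all have date of academy graduation 11 Feb 1995, so the next rule applies.
Baptiste, Okafor and Delgado all have badge number 227, so the next rule applies.
Among Baptiste, Okafor and Delgado, by total department service (higher first): Baptiste (25 years) before Okafor (22 years) before Delgado (10 years).
Among Marchetti, Lund, Mbeki, Ivanova, Sato and Yilmaz, by date of academy graduation (later first): Marchetti and Lund (13 Nov 2002) before Mbeki, Ivanova, Sato and Yilmaz (14 Aug 1994).
Marchetti and Lund both have badge number 620, so the next rule applies.
Among Marchetti and Lund, by total department service (higher first): Marchetti (21 years) before Lund (12 years).
Among Mbeki, Ivanova, Sato and Yilmaz, by badge number (lower first): Mbeki and Ivanova (133) before Sato and Yilmaz (456).
Among Mbeki and Ivanova, by total department service (higher first): Mbeki (25 years) before Ivanova (17 years).
Among Sato and Yilmaz, by total department service (higher first): Sato (27 years) before Yilmaz (4 years).
So Okafor takes precedence.

Okafor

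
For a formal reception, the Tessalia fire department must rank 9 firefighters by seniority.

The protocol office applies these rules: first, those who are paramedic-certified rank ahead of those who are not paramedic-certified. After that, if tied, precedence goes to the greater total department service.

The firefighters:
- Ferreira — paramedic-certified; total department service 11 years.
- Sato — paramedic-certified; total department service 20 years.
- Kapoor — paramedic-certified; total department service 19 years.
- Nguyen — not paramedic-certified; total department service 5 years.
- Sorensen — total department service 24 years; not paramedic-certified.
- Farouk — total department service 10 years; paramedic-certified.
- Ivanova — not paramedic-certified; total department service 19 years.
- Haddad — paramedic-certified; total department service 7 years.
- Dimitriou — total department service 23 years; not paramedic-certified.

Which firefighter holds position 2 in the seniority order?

By the first rule: Sato, Kapoor, Ferreira, Farouk and Haddad (each paramedic-certified); then Sorensen, Dimitriou, Ivanova and Nguyen (each not paramedic-certified).
Among Sato, Kapoor, Ferreira, Farouk and Haddad, by total department service (higher first): Sato (20 years) before Kapoor (19 years) before Ferreira (11 years) before Farouk (10 years) before Haddad (7 years).
Among Sorensen, Dimitriou, Ivanova and Nguyen, by total department service (higher first): Sorensen (24 years) before Dimitriou (23 years) before Ivanova (19 years) before Nguyen (5 years).
Order: Sato, Kapoor, Ferreira, Farouk, Haddad, Sorensen, Dimitriou, Ivanova, Nguyen.

Kapoor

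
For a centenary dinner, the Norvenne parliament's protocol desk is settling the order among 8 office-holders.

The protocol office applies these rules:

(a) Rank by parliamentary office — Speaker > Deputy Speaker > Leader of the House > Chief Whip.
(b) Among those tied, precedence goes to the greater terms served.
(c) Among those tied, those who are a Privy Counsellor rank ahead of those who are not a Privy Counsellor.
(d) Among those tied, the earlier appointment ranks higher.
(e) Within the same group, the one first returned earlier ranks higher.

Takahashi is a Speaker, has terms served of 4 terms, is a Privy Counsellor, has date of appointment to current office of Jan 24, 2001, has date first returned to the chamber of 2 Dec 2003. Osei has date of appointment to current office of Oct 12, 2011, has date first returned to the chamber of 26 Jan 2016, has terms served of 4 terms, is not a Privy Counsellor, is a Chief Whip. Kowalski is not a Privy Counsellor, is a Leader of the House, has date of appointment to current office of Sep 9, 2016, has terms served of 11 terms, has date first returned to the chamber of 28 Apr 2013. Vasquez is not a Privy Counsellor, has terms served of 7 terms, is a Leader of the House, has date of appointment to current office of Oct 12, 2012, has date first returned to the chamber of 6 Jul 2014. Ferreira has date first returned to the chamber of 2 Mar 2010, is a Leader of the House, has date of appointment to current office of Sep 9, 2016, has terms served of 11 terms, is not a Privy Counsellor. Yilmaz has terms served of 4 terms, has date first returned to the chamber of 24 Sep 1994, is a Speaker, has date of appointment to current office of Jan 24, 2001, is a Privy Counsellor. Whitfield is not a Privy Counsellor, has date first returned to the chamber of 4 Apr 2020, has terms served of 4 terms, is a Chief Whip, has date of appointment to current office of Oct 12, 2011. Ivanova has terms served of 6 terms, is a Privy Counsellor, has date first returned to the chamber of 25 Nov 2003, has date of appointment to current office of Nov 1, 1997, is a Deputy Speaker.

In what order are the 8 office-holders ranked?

Yilmaz, Takahashi, Ivanova, Ferreira, Kowalski, Vasquez, Osei, Whitfield

By parliamentary office: Yilmaz and Takahashi (Speaker); then Ivanova (Deputy Speaker); then Ferreira, Kowalski and Vasquez (Leader of the House); then Osei and Whitfield (Chief Whip).
Yilmaz and Takahashi both have terms served 4 terms, so the next rule applies.
Yilmaz and Takahashi are each a Privy Counsellor, so the next rule applies.
Yilmaz and Takahashi both have date of appointment to current office Jan 24, 2001, so the next rule applies.
Among Yilmaz and Takahashi, by date first returned to the chamber (earlier first): Yilmaz (24 Sep 1994) before Takahashi (2 Dec 2003).
Among Ferreira, Kowalski and Vasquez, by terms served (higher first): Ferreira and Kowalski (11 terms) before Vasquez (7 terms).
Ferreira and Kowalski are each not a Privy Counsellor, so the next rule applies.
Ferreira and Kowalski both have date of appointment to current office Sep 9, 2016, so the next rule applies.
Among Ferreira and Kowalski, by date first returned to the chamber (earlier first): Ferreira (2 Mar 2010) before Kowalski (28 Apr 2013).
Osei and Whitfield both have terms served 4 terms, so the next rule applies.
Osei and Whitfield are each not a Privy Counsellor, so the next rule applies.
Osei and Whitfield both have date of appointment to current office Oct 12, 2011, so the next rule applies.
Among Osei and Whitfield, by date first returned to the chamber (earlier first): Osei (26 Jan 2016) before Whitfield (4 Apr 2020).
Full order: Yilmaz, Takahashi, Ivanova, Ferreira, Kowalski, Vasquez, Osei, Whitfield.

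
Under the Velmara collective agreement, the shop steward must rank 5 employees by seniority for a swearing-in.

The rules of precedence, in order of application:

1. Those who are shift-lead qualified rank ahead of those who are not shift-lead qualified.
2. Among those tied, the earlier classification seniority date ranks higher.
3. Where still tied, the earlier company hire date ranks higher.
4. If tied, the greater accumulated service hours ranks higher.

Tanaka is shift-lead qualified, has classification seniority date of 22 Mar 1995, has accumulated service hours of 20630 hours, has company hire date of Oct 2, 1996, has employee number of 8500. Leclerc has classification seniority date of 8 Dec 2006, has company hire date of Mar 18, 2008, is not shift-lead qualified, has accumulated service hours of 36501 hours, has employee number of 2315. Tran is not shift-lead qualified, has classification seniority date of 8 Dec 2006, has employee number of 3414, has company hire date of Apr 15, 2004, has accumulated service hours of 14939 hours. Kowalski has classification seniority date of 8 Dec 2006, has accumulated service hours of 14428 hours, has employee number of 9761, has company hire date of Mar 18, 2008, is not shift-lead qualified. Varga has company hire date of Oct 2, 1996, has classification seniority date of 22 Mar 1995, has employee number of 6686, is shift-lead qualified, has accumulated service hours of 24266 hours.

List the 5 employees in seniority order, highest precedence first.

Varga, Tanaka, Tran, Leclerc, Kowalski

By the first rule: Varga and Tanaka (both shift-lead qualified); then Tran, Leclerc and Kowalski (each not shift-lead qualified).
Varga and Tanaka both have classification seniority date 22 Mar 1995, so the next rule applies.
Varga and Tanaka both have company hire date Oct 2, 1996, so the next rule applies.
Among Varga and Tanaka, by accumulated service hours (higher first): Varga (24266 hours) before Tanaka (20630 hours).
Tran, Leclerc and Kowalski all have classification seniority date 8 Dec 2006, so the next rule applies.
Among Tran, Leclerc and Kowalski, by company hire date (earlier first): Tran (Apr 15, 2004) before Leclerc and Kowalski (Mar 18, 2008).
Among Leclerc and Kowalski, by accumulated service hours (higher first): Leclerc (36501 hours) before Kowalski (14428 hours).
Full order: Varga, Tanaka, Tran, Leclerc, Kowalski.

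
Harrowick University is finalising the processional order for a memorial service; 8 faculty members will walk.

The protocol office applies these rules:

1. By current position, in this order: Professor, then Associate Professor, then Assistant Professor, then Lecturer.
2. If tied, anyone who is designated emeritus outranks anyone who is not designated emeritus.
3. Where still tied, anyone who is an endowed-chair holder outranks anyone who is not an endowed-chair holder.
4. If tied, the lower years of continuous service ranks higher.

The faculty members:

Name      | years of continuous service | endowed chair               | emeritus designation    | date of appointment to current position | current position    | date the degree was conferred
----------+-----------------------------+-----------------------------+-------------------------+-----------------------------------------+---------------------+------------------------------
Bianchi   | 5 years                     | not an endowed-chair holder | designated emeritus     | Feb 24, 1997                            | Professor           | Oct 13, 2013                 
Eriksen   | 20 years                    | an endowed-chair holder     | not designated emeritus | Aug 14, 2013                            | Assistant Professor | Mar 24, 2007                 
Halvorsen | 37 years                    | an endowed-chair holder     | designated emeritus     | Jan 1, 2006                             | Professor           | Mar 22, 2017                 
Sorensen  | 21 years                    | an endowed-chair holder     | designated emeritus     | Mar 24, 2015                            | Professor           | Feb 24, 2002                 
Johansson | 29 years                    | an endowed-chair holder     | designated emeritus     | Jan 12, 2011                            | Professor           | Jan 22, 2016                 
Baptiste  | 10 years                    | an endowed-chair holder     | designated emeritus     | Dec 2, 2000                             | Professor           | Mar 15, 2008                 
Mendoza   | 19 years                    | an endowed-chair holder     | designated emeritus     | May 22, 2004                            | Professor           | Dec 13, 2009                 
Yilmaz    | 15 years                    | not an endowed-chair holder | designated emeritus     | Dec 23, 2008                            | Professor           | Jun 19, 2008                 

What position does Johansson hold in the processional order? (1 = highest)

4

By current position: Baptiste, Mendoza, Sorensen, Johansson, Halvorsen, Bianchi and Yilmaz (Professor); then Eriksen (Assistant Professor).
Baptiste, Mendoza, Sorensen, Johansson, Halvorsen, Bianchi and Yilmaz are each designated emeritus, so the next rule applies.
Among Baptiste, Mendoza, Sorensen, Johansson, Halvorsen, Bianchi and Yilmaz, an endowed-chair holder before not an endowed-chair holder: Baptiste, Mendoza, Sorensen, Johansson and Halvorsen (an endowed-chair holder) before Bianchi and Yilmaz (not an endowed-chair holder).
Among Baptiste, Mendoza, Sorensen, Johansson and Halvorsen, by years of continuous service (lower first): Baptiste (10 years) before Mendoza (19 years) before Sorensen (21 years) before Johansson (29 years) before Halvorsen (37 years).
Among Bianchi and Yilmaz, by years of continuous service (lower first): Bianchi (5 years) before Yilmaz (15 years).
Order: Baptiste, Mendoza, Sorensen, Johansson, Halvorsen, Bianchi, Yilmaz, Eriksen. So position 4.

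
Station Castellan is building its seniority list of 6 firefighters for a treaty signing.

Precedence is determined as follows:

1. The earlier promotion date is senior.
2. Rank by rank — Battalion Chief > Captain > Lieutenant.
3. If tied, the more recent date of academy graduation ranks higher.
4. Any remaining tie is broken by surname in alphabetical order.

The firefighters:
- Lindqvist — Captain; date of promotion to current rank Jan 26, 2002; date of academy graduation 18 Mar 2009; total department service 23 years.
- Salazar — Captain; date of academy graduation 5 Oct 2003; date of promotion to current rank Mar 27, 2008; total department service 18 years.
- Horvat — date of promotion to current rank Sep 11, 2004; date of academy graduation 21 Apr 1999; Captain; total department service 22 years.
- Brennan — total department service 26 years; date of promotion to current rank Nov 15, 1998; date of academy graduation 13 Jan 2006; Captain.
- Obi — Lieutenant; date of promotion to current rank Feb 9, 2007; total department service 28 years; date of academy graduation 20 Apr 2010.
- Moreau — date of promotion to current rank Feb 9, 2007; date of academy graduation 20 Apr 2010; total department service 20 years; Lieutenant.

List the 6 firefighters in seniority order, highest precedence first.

By date of promotion to current rank (earlier first): Brennan (Nov 15, 1998); then Lindqvist (Jan 26, 2002); then Horvat (Sep 11, 2004); then Moreau and Obi (both Feb 9, 2007); then Salazar (Mar 27, 2008).
Moreau and Obi are each Lieutenant, so the next rule applies.
Moreau and Obi both have date of academy graduation 20 Apr 2010, so the next rule applies.
Among Moreau and Obi, alphabetically by surname: Moreau before Obi.
Full order: Brennan, Lindqvist, Horvat, Moreau, Obi, Salazar.

Brennan, Lindqvist, Horvat, Moreau, Obi, Salazar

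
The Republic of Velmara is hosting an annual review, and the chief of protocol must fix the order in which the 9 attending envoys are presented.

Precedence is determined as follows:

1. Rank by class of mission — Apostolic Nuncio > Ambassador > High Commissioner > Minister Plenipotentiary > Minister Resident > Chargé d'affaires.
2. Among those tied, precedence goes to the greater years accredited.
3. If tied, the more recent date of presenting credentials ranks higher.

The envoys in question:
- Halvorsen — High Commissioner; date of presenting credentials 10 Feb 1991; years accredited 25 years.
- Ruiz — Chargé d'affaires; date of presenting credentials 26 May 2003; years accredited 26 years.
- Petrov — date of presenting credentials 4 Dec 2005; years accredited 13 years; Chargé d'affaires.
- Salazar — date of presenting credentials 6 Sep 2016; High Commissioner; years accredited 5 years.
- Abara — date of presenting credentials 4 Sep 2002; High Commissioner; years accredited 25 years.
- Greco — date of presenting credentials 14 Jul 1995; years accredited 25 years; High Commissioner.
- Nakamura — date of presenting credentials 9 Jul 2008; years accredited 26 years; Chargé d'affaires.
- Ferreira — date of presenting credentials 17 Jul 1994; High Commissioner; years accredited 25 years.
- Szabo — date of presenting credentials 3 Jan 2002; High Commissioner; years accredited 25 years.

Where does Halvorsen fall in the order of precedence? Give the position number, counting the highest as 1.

By class of mission: Abara, Szabo, Greco, Ferreira, Halvorsen and Salazar (High Commissioner); then Nakamura, Ruiz and Petrov (Chargé d'affaires).
Among Abara, Szabo, Greco, Ferreira, Halvorsen and Salazar, by years accredited (higher first): Abara, Szabo, Greco, Ferreira and Halvorsen (25 years) before Salazar (5 years).
Among Abara, Szabo, Greco, Ferreira and Halvorsen, by date of presenting credentials (later first): Abara (4 Sep 2002) before Szabo (3 Jan 2002) before Greco (14 Jul 1995) before Ferreira (17 Jul 1994) before Halvorsen (10 Feb 1991).
Among Nakamura, Ruiz and Petrov, by years accredited (higher first): Nakamura and Ruiz (26 years) before Petrov (13 years).
Among Nakamura and Ruiz, by date of presenting credentials (later first): Nakamura (9 Jul 2008) before Ruiz (26 May 2003).
Order: Abara, Szabo, Greco, Ferreira, Halvorsen, Salazar, Nakamura, Ruiz, Petrov. So position 5.

5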